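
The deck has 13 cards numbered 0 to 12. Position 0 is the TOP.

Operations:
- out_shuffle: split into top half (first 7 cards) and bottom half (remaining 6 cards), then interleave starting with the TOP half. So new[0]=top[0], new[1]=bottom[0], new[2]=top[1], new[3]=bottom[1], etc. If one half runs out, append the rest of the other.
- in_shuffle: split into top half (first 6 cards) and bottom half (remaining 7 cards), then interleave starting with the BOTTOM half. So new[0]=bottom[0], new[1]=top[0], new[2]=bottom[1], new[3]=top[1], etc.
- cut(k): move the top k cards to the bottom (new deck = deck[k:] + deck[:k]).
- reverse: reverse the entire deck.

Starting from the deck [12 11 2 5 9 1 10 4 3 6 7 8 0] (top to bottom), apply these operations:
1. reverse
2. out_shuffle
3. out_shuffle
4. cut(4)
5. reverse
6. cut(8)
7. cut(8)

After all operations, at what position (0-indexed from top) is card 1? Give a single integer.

After op 1 (reverse): [0 8 7 6 3 4 10 1 9 5 2 11 12]
After op 2 (out_shuffle): [0 1 8 9 7 5 6 2 3 11 4 12 10]
After op 3 (out_shuffle): [0 2 1 3 8 11 9 4 7 12 5 10 6]
After op 4 (cut(4)): [8 11 9 4 7 12 5 10 6 0 2 1 3]
After op 5 (reverse): [3 1 2 0 6 10 5 12 7 4 9 11 8]
After op 6 (cut(8)): [7 4 9 11 8 3 1 2 0 6 10 5 12]
After op 7 (cut(8)): [0 6 10 5 12 7 4 9 11 8 3 1 2]
Card 1 is at position 11.

Answer: 11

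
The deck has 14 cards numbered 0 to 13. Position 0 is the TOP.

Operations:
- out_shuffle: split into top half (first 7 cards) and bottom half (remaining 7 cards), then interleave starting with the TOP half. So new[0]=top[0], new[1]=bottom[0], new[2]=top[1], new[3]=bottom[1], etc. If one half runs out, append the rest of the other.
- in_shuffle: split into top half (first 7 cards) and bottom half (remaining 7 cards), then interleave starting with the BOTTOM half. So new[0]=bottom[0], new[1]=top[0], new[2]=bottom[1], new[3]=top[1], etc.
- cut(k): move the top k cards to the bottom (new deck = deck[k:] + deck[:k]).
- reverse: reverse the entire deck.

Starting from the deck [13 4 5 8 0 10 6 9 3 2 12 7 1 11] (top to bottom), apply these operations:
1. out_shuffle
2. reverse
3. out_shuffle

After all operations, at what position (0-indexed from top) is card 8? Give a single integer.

After op 1 (out_shuffle): [13 9 4 3 5 2 8 12 0 7 10 1 6 11]
After op 2 (reverse): [11 6 1 10 7 0 12 8 2 5 3 4 9 13]
After op 3 (out_shuffle): [11 8 6 2 1 5 10 3 7 4 0 9 12 13]
Card 8 is at position 1.

Answer: 1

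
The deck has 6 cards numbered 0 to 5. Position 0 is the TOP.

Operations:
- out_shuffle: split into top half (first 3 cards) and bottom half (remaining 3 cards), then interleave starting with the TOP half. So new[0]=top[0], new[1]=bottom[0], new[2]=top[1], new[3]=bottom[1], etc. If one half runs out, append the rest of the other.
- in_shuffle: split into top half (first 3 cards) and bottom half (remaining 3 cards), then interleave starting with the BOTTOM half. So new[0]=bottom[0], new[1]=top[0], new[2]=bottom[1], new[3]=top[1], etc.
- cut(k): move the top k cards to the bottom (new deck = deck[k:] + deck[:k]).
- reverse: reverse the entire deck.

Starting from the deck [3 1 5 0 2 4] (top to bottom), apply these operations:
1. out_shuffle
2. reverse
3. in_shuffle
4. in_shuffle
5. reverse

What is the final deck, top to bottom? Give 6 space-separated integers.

After op 1 (out_shuffle): [3 0 1 2 5 4]
After op 2 (reverse): [4 5 2 1 0 3]
After op 3 (in_shuffle): [1 4 0 5 3 2]
After op 4 (in_shuffle): [5 1 3 4 2 0]
After op 5 (reverse): [0 2 4 3 1 5]

Answer: 0 2 4 3 1 5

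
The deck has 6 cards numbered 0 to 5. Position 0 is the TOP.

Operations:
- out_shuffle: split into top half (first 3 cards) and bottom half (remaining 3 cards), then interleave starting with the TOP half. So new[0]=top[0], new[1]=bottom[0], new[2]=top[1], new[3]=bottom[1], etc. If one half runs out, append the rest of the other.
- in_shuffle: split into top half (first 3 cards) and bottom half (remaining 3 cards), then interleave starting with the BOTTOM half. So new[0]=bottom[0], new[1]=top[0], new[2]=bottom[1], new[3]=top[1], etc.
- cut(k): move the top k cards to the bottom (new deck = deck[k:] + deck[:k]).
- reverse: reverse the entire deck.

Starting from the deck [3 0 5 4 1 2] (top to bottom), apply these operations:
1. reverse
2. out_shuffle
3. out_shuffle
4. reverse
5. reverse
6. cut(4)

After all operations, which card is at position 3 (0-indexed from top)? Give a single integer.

After op 1 (reverse): [2 1 4 5 0 3]
After op 2 (out_shuffle): [2 5 1 0 4 3]
After op 3 (out_shuffle): [2 0 5 4 1 3]
After op 4 (reverse): [3 1 4 5 0 2]
After op 5 (reverse): [2 0 5 4 1 3]
After op 6 (cut(4)): [1 3 2 0 5 4]
Position 3: card 0.

Answer: 0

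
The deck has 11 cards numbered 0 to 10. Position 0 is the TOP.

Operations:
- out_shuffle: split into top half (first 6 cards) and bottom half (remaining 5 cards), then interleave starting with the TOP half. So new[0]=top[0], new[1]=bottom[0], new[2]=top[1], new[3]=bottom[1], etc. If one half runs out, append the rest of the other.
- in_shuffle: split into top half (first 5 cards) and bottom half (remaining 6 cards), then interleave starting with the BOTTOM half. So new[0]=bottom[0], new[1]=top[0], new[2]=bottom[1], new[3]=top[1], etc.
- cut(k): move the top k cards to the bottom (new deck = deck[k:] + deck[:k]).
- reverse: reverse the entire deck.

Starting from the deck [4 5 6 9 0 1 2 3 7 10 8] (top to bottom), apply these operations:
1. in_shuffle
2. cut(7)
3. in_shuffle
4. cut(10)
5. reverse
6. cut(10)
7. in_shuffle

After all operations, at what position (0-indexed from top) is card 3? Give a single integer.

After op 1 (in_shuffle): [1 4 2 5 3 6 7 9 10 0 8]
After op 2 (cut(7)): [9 10 0 8 1 4 2 5 3 6 7]
After op 3 (in_shuffle): [4 9 2 10 5 0 3 8 6 1 7]
After op 4 (cut(10)): [7 4 9 2 10 5 0 3 8 6 1]
After op 5 (reverse): [1 6 8 3 0 5 10 2 9 4 7]
After op 6 (cut(10)): [7 1 6 8 3 0 5 10 2 9 4]
After op 7 (in_shuffle): [0 7 5 1 10 6 2 8 9 3 4]
Card 3 is at position 9.

Answer: 9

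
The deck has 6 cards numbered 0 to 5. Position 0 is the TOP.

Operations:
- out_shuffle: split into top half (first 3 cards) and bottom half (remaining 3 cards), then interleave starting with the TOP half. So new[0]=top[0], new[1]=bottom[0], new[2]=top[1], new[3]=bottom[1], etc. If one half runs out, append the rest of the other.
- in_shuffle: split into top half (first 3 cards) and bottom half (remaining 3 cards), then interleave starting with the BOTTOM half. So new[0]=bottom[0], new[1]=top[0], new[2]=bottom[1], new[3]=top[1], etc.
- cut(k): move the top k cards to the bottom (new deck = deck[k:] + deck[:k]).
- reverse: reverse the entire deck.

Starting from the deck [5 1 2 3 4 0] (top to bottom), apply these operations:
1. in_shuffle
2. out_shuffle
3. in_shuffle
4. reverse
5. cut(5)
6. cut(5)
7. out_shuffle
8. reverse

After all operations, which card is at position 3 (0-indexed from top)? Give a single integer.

Answer: 0

Derivation:
After op 1 (in_shuffle): [3 5 4 1 0 2]
After op 2 (out_shuffle): [3 1 5 0 4 2]
After op 3 (in_shuffle): [0 3 4 1 2 5]
After op 4 (reverse): [5 2 1 4 3 0]
After op 5 (cut(5)): [0 5 2 1 4 3]
After op 6 (cut(5)): [3 0 5 2 1 4]
After op 7 (out_shuffle): [3 2 0 1 5 4]
After op 8 (reverse): [4 5 1 0 2 3]
Position 3: card 0.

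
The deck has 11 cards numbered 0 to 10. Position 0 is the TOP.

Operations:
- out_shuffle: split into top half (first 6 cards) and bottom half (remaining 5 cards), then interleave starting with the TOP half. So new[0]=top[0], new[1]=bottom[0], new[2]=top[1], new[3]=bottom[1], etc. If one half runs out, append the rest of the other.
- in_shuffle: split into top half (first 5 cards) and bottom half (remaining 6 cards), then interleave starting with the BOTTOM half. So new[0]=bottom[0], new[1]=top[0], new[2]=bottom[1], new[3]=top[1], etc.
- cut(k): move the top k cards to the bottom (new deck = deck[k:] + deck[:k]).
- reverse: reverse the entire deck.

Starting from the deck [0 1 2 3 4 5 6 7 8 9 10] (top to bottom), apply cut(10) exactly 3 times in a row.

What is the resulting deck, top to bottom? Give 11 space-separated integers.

Answer: 8 9 10 0 1 2 3 4 5 6 7

Derivation:
After op 1 (cut(10)): [10 0 1 2 3 4 5 6 7 8 9]
After op 2 (cut(10)): [9 10 0 1 2 3 4 5 6 7 8]
After op 3 (cut(10)): [8 9 10 0 1 2 3 4 5 6 7]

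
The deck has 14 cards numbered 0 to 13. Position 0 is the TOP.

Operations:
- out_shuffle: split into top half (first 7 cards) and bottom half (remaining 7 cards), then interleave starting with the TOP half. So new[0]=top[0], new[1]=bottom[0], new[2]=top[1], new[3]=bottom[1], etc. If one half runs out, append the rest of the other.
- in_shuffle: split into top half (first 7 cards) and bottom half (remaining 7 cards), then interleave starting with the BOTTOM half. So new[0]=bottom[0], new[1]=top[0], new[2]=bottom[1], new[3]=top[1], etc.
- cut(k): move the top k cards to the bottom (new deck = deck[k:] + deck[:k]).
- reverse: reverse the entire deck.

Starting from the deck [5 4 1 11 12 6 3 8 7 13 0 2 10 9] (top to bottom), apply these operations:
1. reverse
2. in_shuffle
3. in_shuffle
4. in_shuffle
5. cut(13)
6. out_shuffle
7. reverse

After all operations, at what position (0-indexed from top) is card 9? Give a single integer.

After op 1 (reverse): [9 10 2 0 13 7 8 3 6 12 11 1 4 5]
After op 2 (in_shuffle): [3 9 6 10 12 2 11 0 1 13 4 7 5 8]
After op 3 (in_shuffle): [0 3 1 9 13 6 4 10 7 12 5 2 8 11]
After op 4 (in_shuffle): [10 0 7 3 12 1 5 9 2 13 8 6 11 4]
After op 5 (cut(13)): [4 10 0 7 3 12 1 5 9 2 13 8 6 11]
After op 6 (out_shuffle): [4 5 10 9 0 2 7 13 3 8 12 6 1 11]
After op 7 (reverse): [11 1 6 12 8 3 13 7 2 0 9 10 5 4]
Card 9 is at position 10.

Answer: 10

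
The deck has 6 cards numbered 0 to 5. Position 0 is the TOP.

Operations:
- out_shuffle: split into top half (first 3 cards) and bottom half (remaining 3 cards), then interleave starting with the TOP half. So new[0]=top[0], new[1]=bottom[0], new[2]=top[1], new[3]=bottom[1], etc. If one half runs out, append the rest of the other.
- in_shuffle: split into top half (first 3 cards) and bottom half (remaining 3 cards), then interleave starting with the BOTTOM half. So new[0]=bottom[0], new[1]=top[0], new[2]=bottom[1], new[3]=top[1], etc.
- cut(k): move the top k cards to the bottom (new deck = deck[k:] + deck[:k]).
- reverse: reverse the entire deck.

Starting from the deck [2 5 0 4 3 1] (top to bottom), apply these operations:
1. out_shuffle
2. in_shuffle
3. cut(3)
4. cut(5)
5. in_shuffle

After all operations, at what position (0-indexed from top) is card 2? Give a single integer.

Answer: 4

Derivation:
After op 1 (out_shuffle): [2 4 5 3 0 1]
After op 2 (in_shuffle): [3 2 0 4 1 5]
After op 3 (cut(3)): [4 1 5 3 2 0]
After op 4 (cut(5)): [0 4 1 5 3 2]
After op 5 (in_shuffle): [5 0 3 4 2 1]
Card 2 is at position 4.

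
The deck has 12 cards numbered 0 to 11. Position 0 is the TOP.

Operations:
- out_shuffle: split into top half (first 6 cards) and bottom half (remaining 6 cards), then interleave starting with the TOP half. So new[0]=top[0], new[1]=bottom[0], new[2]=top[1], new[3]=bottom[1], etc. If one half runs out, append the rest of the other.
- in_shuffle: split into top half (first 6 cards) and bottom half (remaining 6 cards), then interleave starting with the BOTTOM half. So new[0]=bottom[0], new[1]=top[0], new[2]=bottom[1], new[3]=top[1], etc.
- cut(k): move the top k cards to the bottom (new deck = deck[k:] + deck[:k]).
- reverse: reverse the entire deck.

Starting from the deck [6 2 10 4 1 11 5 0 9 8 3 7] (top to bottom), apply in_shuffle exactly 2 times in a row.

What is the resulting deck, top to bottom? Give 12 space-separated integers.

After op 1 (in_shuffle): [5 6 0 2 9 10 8 4 3 1 7 11]
After op 2 (in_shuffle): [8 5 4 6 3 0 1 2 7 9 11 10]

Answer: 8 5 4 6 3 0 1 2 7 9 11 10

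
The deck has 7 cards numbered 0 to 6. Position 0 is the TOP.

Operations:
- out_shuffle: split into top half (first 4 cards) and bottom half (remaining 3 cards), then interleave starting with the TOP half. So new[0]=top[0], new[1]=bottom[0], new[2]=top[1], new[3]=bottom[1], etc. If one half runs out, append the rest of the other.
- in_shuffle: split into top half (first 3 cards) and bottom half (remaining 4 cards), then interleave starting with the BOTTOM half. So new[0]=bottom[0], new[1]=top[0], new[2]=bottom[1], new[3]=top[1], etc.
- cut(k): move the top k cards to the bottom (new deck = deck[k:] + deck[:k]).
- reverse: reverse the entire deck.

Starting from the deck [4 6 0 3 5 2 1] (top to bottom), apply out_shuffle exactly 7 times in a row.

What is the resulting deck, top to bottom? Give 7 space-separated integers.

Answer: 4 5 6 2 0 1 3

Derivation:
After op 1 (out_shuffle): [4 5 6 2 0 1 3]
After op 2 (out_shuffle): [4 0 5 1 6 3 2]
After op 3 (out_shuffle): [4 6 0 3 5 2 1]
After op 4 (out_shuffle): [4 5 6 2 0 1 3]
After op 5 (out_shuffle): [4 0 5 1 6 3 2]
After op 6 (out_shuffle): [4 6 0 3 5 2 1]
After op 7 (out_shuffle): [4 5 6 2 0 1 3]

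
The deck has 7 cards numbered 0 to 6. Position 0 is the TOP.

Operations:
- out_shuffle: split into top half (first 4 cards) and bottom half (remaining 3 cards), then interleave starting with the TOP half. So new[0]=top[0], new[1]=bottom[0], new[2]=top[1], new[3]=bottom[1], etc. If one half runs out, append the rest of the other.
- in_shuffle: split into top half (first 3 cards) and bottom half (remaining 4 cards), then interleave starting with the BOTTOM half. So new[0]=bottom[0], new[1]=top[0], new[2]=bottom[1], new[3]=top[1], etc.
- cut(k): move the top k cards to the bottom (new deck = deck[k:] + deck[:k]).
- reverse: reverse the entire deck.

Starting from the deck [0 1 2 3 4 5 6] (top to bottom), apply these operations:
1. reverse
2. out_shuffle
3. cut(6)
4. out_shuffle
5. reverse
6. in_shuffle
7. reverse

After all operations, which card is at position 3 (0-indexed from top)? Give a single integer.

Answer: 0

Derivation:
After op 1 (reverse): [6 5 4 3 2 1 0]
After op 2 (out_shuffle): [6 2 5 1 4 0 3]
After op 3 (cut(6)): [3 6 2 5 1 4 0]
After op 4 (out_shuffle): [3 1 6 4 2 0 5]
After op 5 (reverse): [5 0 2 4 6 1 3]
After op 6 (in_shuffle): [4 5 6 0 1 2 3]
After op 7 (reverse): [3 2 1 0 6 5 4]
Position 3: card 0.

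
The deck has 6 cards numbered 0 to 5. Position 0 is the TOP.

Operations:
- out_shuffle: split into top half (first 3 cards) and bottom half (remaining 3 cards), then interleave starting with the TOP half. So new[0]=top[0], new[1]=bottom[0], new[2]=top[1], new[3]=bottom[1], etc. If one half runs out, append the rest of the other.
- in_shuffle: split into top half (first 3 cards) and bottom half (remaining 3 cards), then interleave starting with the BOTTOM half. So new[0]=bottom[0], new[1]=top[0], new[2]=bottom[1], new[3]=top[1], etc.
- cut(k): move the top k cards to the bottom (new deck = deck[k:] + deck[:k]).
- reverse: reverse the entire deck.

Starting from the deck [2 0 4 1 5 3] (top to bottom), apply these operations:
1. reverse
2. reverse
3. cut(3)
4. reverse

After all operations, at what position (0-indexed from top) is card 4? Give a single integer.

Answer: 0

Derivation:
After op 1 (reverse): [3 5 1 4 0 2]
After op 2 (reverse): [2 0 4 1 5 3]
After op 3 (cut(3)): [1 5 3 2 0 4]
After op 4 (reverse): [4 0 2 3 5 1]
Card 4 is at position 0.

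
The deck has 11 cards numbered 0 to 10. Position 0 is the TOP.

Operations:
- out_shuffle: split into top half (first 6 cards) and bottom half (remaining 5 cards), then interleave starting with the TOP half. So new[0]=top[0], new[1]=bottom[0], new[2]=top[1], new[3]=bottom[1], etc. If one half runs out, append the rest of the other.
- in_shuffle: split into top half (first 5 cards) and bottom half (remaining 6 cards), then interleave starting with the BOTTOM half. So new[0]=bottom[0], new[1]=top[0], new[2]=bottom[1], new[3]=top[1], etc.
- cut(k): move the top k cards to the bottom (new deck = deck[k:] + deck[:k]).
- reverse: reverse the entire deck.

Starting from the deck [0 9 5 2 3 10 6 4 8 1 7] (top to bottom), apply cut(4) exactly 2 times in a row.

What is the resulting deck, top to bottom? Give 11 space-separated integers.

Answer: 8 1 7 0 9 5 2 3 10 6 4

Derivation:
After op 1 (cut(4)): [3 10 6 4 8 1 7 0 9 5 2]
After op 2 (cut(4)): [8 1 7 0 9 5 2 3 10 6 4]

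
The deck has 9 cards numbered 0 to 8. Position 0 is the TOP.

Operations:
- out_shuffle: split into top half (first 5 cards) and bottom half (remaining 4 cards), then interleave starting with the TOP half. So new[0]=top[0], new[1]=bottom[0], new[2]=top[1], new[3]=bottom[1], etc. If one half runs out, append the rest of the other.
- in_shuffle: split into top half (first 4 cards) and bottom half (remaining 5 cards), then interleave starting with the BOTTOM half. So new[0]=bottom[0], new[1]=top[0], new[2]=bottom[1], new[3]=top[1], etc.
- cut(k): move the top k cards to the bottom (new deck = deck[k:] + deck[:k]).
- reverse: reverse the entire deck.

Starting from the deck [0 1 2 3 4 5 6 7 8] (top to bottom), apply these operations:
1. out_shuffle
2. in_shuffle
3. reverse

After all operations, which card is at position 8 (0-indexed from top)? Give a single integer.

After op 1 (out_shuffle): [0 5 1 6 2 7 3 8 4]
After op 2 (in_shuffle): [2 0 7 5 3 1 8 6 4]
After op 3 (reverse): [4 6 8 1 3 5 7 0 2]
Position 8: card 2.

Answer: 2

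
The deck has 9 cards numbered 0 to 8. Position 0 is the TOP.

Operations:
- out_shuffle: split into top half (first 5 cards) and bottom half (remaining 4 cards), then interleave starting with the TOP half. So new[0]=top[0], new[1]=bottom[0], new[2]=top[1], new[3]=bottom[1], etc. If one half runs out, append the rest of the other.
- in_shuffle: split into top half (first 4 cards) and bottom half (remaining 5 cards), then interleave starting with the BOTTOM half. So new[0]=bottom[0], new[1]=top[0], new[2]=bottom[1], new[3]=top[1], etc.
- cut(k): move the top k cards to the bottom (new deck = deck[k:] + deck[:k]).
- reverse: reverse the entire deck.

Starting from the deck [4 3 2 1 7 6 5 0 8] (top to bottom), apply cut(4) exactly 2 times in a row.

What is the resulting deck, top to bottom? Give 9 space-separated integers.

Answer: 8 4 3 2 1 7 6 5 0

Derivation:
After op 1 (cut(4)): [7 6 5 0 8 4 3 2 1]
After op 2 (cut(4)): [8 4 3 2 1 7 6 5 0]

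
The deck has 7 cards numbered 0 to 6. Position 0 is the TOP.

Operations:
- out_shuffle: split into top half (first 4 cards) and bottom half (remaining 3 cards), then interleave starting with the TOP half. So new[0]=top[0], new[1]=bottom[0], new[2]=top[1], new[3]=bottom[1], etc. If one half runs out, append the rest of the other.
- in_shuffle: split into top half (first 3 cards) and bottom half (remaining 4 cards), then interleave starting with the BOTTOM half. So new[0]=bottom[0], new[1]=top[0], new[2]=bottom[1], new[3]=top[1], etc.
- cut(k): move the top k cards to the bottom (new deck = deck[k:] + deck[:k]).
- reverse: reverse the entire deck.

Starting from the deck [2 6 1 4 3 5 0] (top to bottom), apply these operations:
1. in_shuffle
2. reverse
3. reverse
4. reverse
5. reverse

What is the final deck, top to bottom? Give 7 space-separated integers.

After op 1 (in_shuffle): [4 2 3 6 5 1 0]
After op 2 (reverse): [0 1 5 6 3 2 4]
After op 3 (reverse): [4 2 3 6 5 1 0]
After op 4 (reverse): [0 1 5 6 3 2 4]
After op 5 (reverse): [4 2 3 6 5 1 0]

Answer: 4 2 3 6 5 1 0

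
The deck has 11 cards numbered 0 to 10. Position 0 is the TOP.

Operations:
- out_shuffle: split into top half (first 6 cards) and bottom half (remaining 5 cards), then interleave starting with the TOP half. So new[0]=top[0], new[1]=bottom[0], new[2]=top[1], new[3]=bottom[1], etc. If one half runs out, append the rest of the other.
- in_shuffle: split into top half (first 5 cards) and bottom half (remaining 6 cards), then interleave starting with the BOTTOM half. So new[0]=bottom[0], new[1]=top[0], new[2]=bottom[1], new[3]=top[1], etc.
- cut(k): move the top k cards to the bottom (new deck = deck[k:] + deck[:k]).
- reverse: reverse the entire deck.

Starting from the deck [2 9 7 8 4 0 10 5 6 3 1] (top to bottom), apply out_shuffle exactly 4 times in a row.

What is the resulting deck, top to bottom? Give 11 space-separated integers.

After op 1 (out_shuffle): [2 10 9 5 7 6 8 3 4 1 0]
After op 2 (out_shuffle): [2 8 10 3 9 4 5 1 7 0 6]
After op 3 (out_shuffle): [2 5 8 1 10 7 3 0 9 6 4]
After op 4 (out_shuffle): [2 3 5 0 8 9 1 6 10 4 7]

Answer: 2 3 5 0 8 9 1 6 10 4 7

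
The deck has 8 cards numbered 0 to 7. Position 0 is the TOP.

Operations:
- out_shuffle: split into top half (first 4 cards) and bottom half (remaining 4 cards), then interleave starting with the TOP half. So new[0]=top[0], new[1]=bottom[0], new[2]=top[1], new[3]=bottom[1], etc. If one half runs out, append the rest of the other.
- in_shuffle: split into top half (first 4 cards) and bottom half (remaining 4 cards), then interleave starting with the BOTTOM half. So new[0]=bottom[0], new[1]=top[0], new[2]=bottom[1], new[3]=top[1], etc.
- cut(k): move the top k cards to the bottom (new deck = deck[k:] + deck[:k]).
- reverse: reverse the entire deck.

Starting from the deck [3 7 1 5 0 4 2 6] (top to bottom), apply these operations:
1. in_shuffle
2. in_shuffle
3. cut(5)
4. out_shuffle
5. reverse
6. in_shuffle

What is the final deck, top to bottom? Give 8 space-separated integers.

Answer: 1 6 5 2 0 3 4 7

Derivation:
After op 1 (in_shuffle): [0 3 4 7 2 1 6 5]
After op 2 (in_shuffle): [2 0 1 3 6 4 5 7]
After op 3 (cut(5)): [4 5 7 2 0 1 3 6]
After op 4 (out_shuffle): [4 0 5 1 7 3 2 6]
After op 5 (reverse): [6 2 3 7 1 5 0 4]
After op 6 (in_shuffle): [1 6 5 2 0 3 4 7]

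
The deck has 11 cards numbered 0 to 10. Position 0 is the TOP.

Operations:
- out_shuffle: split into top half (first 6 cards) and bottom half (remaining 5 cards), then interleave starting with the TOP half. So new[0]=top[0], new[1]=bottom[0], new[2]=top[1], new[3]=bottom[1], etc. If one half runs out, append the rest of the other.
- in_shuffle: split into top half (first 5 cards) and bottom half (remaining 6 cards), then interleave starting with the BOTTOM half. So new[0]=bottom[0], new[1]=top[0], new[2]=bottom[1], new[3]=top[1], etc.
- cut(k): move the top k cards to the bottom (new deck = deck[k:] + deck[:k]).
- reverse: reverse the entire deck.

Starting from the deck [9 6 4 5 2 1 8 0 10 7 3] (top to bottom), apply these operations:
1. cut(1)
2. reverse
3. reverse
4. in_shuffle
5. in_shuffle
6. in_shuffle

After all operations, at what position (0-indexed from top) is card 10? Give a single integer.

Answer: 8

Derivation:
After op 1 (cut(1)): [6 4 5 2 1 8 0 10 7 3 9]
After op 2 (reverse): [9 3 7 10 0 8 1 2 5 4 6]
After op 3 (reverse): [6 4 5 2 1 8 0 10 7 3 9]
After op 4 (in_shuffle): [8 6 0 4 10 5 7 2 3 1 9]
After op 5 (in_shuffle): [5 8 7 6 2 0 3 4 1 10 9]
After op 6 (in_shuffle): [0 5 3 8 4 7 1 6 10 2 9]
Card 10 is at position 8.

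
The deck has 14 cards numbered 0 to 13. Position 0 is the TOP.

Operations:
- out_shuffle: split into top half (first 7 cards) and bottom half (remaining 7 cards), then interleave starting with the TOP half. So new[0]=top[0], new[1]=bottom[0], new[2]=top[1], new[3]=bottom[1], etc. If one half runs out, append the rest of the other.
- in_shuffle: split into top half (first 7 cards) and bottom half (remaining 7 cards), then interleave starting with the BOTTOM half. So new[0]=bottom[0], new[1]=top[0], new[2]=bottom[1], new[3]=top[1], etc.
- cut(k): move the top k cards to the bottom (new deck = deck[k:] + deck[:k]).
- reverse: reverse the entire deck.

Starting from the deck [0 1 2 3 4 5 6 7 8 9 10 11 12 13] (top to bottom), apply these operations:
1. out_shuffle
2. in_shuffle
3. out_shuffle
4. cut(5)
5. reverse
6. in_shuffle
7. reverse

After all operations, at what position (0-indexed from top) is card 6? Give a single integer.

Answer: 5

Derivation:
After op 1 (out_shuffle): [0 7 1 8 2 9 3 10 4 11 5 12 6 13]
After op 2 (in_shuffle): [10 0 4 7 11 1 5 8 12 2 6 9 13 3]
After op 3 (out_shuffle): [10 8 0 12 4 2 7 6 11 9 1 13 5 3]
After op 4 (cut(5)): [2 7 6 11 9 1 13 5 3 10 8 0 12 4]
After op 5 (reverse): [4 12 0 8 10 3 5 13 1 9 11 6 7 2]
After op 6 (in_shuffle): [13 4 1 12 9 0 11 8 6 10 7 3 2 5]
After op 7 (reverse): [5 2 3 7 10 6 8 11 0 9 12 1 4 13]
Card 6 is at position 5.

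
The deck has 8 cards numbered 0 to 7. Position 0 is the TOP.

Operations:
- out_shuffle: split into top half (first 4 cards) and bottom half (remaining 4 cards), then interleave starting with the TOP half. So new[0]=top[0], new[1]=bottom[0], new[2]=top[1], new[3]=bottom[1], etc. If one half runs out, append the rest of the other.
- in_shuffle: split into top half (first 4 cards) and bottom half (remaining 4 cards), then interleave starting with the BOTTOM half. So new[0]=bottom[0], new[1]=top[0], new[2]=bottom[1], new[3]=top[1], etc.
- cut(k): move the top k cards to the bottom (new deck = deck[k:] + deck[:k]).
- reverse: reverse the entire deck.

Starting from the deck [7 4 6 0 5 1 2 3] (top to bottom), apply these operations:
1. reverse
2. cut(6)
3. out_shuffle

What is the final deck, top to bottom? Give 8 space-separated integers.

After op 1 (reverse): [3 2 1 5 0 6 4 7]
After op 2 (cut(6)): [4 7 3 2 1 5 0 6]
After op 3 (out_shuffle): [4 1 7 5 3 0 2 6]

Answer: 4 1 7 5 3 0 2 6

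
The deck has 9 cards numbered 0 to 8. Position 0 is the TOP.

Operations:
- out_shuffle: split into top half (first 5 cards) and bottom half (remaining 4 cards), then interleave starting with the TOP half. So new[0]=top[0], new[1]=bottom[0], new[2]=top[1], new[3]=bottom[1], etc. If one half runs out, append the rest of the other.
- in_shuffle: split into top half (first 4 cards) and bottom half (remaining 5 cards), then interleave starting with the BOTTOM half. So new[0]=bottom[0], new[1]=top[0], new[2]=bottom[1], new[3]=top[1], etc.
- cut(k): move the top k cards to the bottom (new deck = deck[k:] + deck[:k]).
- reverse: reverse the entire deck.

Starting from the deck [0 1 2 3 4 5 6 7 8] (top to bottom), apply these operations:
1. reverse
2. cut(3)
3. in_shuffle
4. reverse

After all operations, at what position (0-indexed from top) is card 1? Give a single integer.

Answer: 8

Derivation:
After op 1 (reverse): [8 7 6 5 4 3 2 1 0]
After op 2 (cut(3)): [5 4 3 2 1 0 8 7 6]
After op 3 (in_shuffle): [1 5 0 4 8 3 7 2 6]
After op 4 (reverse): [6 2 7 3 8 4 0 5 1]
Card 1 is at position 8.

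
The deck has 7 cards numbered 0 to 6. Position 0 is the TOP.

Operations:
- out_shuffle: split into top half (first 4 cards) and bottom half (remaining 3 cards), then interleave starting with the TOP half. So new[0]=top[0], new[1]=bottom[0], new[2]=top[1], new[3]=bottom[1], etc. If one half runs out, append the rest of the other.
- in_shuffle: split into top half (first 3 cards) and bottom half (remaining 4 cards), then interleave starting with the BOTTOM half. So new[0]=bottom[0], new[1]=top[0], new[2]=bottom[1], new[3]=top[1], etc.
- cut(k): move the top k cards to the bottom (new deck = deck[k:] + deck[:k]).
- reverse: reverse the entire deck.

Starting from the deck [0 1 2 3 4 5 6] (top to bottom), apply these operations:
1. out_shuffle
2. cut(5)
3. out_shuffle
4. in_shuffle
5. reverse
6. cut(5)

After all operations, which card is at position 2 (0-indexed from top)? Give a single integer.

After op 1 (out_shuffle): [0 4 1 5 2 6 3]
After op 2 (cut(5)): [6 3 0 4 1 5 2]
After op 3 (out_shuffle): [6 1 3 5 0 2 4]
After op 4 (in_shuffle): [5 6 0 1 2 3 4]
After op 5 (reverse): [4 3 2 1 0 6 5]
After op 6 (cut(5)): [6 5 4 3 2 1 0]
Position 2: card 4.

Answer: 4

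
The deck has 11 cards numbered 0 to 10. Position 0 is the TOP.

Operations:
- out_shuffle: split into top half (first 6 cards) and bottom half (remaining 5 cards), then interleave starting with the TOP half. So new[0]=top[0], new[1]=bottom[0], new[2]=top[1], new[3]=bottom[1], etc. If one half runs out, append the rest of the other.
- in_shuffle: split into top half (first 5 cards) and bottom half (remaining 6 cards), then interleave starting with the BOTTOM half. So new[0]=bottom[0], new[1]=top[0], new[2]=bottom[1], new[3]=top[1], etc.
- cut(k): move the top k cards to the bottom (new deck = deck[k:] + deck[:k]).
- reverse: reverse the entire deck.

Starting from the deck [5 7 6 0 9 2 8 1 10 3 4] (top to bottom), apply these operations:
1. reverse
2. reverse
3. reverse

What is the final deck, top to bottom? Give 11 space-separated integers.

Answer: 4 3 10 1 8 2 9 0 6 7 5

Derivation:
After op 1 (reverse): [4 3 10 1 8 2 9 0 6 7 5]
After op 2 (reverse): [5 7 6 0 9 2 8 1 10 3 4]
After op 3 (reverse): [4 3 10 1 8 2 9 0 6 7 5]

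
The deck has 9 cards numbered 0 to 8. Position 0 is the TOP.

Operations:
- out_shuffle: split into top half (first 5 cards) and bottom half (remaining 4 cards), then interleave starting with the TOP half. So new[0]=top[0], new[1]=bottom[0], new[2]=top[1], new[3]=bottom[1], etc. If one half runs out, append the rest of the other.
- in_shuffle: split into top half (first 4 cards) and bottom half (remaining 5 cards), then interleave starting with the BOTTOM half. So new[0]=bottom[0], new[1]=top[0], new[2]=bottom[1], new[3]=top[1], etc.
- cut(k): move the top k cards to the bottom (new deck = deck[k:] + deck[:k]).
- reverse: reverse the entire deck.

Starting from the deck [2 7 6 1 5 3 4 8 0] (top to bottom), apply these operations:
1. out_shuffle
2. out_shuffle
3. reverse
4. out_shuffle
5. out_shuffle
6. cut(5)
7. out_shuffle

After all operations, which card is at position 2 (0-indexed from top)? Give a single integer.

Answer: 3

Derivation:
After op 1 (out_shuffle): [2 3 7 4 6 8 1 0 5]
After op 2 (out_shuffle): [2 8 3 1 7 0 4 5 6]
After op 3 (reverse): [6 5 4 0 7 1 3 8 2]
After op 4 (out_shuffle): [6 1 5 3 4 8 0 2 7]
After op 5 (out_shuffle): [6 8 1 0 5 2 3 7 4]
After op 6 (cut(5)): [2 3 7 4 6 8 1 0 5]
After op 7 (out_shuffle): [2 8 3 1 7 0 4 5 6]
Position 2: card 3.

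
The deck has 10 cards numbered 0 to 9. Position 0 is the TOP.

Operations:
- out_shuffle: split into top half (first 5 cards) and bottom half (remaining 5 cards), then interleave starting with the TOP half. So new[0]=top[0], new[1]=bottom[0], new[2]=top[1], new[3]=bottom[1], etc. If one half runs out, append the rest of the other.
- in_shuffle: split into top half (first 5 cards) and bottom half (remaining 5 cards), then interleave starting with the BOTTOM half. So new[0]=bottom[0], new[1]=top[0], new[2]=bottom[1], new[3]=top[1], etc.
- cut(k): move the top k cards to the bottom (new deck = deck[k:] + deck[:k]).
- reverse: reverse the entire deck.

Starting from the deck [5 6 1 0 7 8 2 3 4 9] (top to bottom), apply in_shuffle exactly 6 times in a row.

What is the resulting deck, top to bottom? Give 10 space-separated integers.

After op 1 (in_shuffle): [8 5 2 6 3 1 4 0 9 7]
After op 2 (in_shuffle): [1 8 4 5 0 2 9 6 7 3]
After op 3 (in_shuffle): [2 1 9 8 6 4 7 5 3 0]
After op 4 (in_shuffle): [4 2 7 1 5 9 3 8 0 6]
After op 5 (in_shuffle): [9 4 3 2 8 7 0 1 6 5]
After op 6 (in_shuffle): [7 9 0 4 1 3 6 2 5 8]

Answer: 7 9 0 4 1 3 6 2 5 8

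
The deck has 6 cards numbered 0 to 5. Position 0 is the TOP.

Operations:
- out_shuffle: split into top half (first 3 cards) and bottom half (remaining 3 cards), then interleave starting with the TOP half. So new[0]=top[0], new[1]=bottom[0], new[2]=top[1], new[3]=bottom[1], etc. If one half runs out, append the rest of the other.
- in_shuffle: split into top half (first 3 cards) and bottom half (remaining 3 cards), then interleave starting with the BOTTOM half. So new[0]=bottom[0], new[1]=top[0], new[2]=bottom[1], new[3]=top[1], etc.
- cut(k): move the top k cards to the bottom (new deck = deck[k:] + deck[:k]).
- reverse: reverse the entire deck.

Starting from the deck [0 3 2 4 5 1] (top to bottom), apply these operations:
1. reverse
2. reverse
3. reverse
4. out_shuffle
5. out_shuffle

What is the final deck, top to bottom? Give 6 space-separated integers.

Answer: 1 3 2 4 5 0

Derivation:
After op 1 (reverse): [1 5 4 2 3 0]
After op 2 (reverse): [0 3 2 4 5 1]
After op 3 (reverse): [1 5 4 2 3 0]
After op 4 (out_shuffle): [1 2 5 3 4 0]
After op 5 (out_shuffle): [1 3 2 4 5 0]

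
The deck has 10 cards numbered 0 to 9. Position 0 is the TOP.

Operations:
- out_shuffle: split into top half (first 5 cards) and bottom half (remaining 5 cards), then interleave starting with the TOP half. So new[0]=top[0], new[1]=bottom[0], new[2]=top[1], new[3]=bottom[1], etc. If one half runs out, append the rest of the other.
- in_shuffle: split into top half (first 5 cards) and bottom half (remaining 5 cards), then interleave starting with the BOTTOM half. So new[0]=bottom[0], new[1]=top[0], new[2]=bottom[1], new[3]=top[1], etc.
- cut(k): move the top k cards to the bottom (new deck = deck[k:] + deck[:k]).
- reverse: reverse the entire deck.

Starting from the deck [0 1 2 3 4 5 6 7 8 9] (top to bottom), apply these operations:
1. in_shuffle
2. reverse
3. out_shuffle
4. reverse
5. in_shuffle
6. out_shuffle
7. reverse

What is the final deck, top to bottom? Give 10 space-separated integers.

After op 1 (in_shuffle): [5 0 6 1 7 2 8 3 9 4]
After op 2 (reverse): [4 9 3 8 2 7 1 6 0 5]
After op 3 (out_shuffle): [4 7 9 1 3 6 8 0 2 5]
After op 4 (reverse): [5 2 0 8 6 3 1 9 7 4]
After op 5 (in_shuffle): [3 5 1 2 9 0 7 8 4 6]
After op 6 (out_shuffle): [3 0 5 7 1 8 2 4 9 6]
After op 7 (reverse): [6 9 4 2 8 1 7 5 0 3]

Answer: 6 9 4 2 8 1 7 5 0 3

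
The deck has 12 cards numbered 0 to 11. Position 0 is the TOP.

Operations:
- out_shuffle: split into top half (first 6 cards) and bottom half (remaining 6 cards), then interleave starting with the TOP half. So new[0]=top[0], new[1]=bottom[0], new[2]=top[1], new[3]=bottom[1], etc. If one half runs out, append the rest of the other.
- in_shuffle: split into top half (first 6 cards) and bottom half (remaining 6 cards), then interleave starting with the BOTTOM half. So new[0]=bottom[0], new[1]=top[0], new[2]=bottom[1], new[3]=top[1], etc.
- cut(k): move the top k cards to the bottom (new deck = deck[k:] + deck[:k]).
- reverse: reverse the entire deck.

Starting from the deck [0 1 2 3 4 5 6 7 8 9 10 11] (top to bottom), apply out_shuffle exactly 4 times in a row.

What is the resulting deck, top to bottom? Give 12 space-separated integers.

Answer: 0 9 7 5 3 1 10 8 6 4 2 11

Derivation:
After op 1 (out_shuffle): [0 6 1 7 2 8 3 9 4 10 5 11]
After op 2 (out_shuffle): [0 3 6 9 1 4 7 10 2 5 8 11]
After op 3 (out_shuffle): [0 7 3 10 6 2 9 5 1 8 4 11]
After op 4 (out_shuffle): [0 9 7 5 3 1 10 8 6 4 2 11]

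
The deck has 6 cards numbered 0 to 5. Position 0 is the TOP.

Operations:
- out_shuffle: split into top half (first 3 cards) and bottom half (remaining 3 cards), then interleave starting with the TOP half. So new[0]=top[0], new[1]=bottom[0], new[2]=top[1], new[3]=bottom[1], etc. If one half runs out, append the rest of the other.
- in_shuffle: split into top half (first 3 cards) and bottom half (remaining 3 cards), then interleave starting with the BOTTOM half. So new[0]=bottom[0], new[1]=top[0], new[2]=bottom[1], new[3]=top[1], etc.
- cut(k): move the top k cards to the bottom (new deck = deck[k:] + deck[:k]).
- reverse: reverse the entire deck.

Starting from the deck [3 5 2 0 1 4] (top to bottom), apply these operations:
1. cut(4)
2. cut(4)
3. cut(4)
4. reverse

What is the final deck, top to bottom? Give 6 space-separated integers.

Answer: 4 1 0 2 5 3

Derivation:
After op 1 (cut(4)): [1 4 3 5 2 0]
After op 2 (cut(4)): [2 0 1 4 3 5]
After op 3 (cut(4)): [3 5 2 0 1 4]
After op 4 (reverse): [4 1 0 2 5 3]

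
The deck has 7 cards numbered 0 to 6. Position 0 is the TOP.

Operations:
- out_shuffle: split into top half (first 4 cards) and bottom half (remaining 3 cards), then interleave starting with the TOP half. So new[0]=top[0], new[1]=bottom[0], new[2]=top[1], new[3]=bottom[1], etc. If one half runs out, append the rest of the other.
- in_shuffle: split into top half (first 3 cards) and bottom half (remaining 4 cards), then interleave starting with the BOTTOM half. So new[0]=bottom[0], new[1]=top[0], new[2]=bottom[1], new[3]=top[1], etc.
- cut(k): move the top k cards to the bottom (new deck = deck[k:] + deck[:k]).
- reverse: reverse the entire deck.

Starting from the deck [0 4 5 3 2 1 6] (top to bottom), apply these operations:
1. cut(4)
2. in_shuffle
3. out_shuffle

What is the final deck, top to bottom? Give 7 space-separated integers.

After op 1 (cut(4)): [2 1 6 0 4 5 3]
After op 2 (in_shuffle): [0 2 4 1 5 6 3]
After op 3 (out_shuffle): [0 5 2 6 4 3 1]

Answer: 0 5 2 6 4 3 1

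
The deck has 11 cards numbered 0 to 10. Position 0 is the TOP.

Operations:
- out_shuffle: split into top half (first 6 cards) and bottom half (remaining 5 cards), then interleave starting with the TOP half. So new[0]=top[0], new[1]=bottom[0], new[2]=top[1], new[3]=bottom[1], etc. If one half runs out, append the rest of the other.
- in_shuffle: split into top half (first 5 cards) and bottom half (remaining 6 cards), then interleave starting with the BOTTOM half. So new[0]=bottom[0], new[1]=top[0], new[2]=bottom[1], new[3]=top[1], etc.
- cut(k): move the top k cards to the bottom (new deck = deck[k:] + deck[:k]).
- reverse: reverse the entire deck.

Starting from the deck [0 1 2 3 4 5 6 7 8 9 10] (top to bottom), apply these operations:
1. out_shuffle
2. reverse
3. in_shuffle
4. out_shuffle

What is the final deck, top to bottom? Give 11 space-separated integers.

Answer: 8 1 5 9 2 6 10 3 7 0 4

Derivation:
After op 1 (out_shuffle): [0 6 1 7 2 8 3 9 4 10 5]
After op 2 (reverse): [5 10 4 9 3 8 2 7 1 6 0]
After op 3 (in_shuffle): [8 5 2 10 7 4 1 9 6 3 0]
After op 4 (out_shuffle): [8 1 5 9 2 6 10 3 7 0 4]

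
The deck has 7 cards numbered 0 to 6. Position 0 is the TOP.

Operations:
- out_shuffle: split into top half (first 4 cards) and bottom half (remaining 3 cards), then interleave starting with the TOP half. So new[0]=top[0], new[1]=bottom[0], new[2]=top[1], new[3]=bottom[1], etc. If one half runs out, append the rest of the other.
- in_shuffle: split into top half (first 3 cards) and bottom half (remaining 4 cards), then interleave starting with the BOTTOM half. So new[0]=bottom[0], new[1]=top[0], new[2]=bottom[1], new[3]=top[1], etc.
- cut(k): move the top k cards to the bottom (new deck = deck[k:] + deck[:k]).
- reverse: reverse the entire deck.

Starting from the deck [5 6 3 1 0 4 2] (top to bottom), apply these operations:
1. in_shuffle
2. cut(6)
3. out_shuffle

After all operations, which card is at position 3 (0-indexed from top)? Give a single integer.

After op 1 (in_shuffle): [1 5 0 6 4 3 2]
After op 2 (cut(6)): [2 1 5 0 6 4 3]
After op 3 (out_shuffle): [2 6 1 4 5 3 0]
Position 3: card 4.

Answer: 4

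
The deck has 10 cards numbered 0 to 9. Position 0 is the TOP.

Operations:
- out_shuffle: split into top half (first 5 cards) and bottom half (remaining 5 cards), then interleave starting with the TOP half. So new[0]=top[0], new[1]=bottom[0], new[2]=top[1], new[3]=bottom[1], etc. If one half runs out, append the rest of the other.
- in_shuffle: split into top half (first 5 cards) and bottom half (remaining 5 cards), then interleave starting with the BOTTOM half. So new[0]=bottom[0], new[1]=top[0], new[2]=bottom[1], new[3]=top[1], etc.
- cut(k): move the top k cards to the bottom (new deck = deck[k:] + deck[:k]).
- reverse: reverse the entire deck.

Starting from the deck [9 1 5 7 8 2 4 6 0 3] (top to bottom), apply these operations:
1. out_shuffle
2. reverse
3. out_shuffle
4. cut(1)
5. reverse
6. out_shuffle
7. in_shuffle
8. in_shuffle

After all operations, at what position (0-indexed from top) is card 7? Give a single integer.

Answer: 2

Derivation:
After op 1 (out_shuffle): [9 2 1 4 5 6 7 0 8 3]
After op 2 (reverse): [3 8 0 7 6 5 4 1 2 9]
After op 3 (out_shuffle): [3 5 8 4 0 1 7 2 6 9]
After op 4 (cut(1)): [5 8 4 0 1 7 2 6 9 3]
After op 5 (reverse): [3 9 6 2 7 1 0 4 8 5]
After op 6 (out_shuffle): [3 1 9 0 6 4 2 8 7 5]
After op 7 (in_shuffle): [4 3 2 1 8 9 7 0 5 6]
After op 8 (in_shuffle): [9 4 7 3 0 2 5 1 6 8]
Card 7 is at position 2.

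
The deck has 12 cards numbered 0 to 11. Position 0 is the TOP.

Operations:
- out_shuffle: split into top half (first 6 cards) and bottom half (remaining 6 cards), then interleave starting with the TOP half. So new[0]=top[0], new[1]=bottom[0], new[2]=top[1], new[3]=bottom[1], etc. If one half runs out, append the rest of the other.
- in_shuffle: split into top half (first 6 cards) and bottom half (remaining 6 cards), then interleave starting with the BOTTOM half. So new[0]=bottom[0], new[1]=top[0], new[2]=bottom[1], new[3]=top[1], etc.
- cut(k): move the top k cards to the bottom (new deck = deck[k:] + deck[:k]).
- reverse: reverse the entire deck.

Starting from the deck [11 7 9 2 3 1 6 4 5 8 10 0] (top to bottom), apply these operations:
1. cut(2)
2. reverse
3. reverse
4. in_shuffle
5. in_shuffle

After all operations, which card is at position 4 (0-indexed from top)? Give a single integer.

After op 1 (cut(2)): [9 2 3 1 6 4 5 8 10 0 11 7]
After op 2 (reverse): [7 11 0 10 8 5 4 6 1 3 2 9]
After op 3 (reverse): [9 2 3 1 6 4 5 8 10 0 11 7]
After op 4 (in_shuffle): [5 9 8 2 10 3 0 1 11 6 7 4]
After op 5 (in_shuffle): [0 5 1 9 11 8 6 2 7 10 4 3]
Position 4: card 11.

Answer: 11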